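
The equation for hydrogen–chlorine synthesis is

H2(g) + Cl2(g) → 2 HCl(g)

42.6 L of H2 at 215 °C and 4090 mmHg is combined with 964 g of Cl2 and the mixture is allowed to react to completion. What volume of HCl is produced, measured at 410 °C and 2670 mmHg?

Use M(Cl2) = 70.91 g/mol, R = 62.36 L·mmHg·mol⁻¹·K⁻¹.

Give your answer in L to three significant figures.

n(H2) = PV/RT = (4090 × 42.6) / (62.36 × 488.15) = 5.724 mol
n(Cl2) = 964 / 70.91 = 13.59 mol
For 5.724 mol H2, stoichiometry requires (1/1) × 5.724 = 5.724 mol Cl2; 13.59 mol is available, so H2 is limiting.
n(HCl) = (2/1) × 5.724 = 11.45 mol
V(HCl) = nRT/P = 11.45 × 62.36 × 683.15 / 2670 = 182.7 L

183 L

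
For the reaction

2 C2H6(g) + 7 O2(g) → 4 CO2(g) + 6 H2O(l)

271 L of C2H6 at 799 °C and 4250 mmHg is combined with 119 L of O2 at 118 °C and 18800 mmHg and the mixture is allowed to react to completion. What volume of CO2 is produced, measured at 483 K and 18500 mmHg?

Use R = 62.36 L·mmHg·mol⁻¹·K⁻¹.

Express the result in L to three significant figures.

n(C2H6) = PV/RT = (4250 × 271) / (62.36 × 1072.15) = 17.23 mol
n(O2) = PV/RT = (18800 × 119) / (62.36 × 391.15) = 91.72 mol
For 17.23 mol C2H6, stoichiometry requires (7/2) × 17.23 = 60.30 mol O2; 91.72 mol is available, so C2H6 is limiting.
n(CO2) = (4/2) × 17.23 = 34.46 mol
V(CO2) = nRT/P = 34.46 × 62.36 × 483 / 18500 = 56.10 L

56.1 L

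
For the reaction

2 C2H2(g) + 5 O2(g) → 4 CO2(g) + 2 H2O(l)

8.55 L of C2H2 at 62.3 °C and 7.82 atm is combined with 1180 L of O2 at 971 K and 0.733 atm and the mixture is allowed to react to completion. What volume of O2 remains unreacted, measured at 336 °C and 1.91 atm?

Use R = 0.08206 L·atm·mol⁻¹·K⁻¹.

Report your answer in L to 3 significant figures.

n(C2H2) = PV/RT = (7.82 × 8.55) / (0.08206 × 335.45) = 2.429 mol
n(O2) = PV/RT = (0.733 × 1180) / (0.08206 × 971) = 10.86 mol
For 2.429 mol C2H2, stoichiometry requires (5/2) × 2.429 = 6.072 mol O2; 10.86 mol is available, so C2H2 is limiting.
n(O2) consumed = (5/2) × 2.429 = 6.072 mol; remaining = 10.86 − 6.072 = 4.788 mol
V(O2) = nRT/P = 4.788 × 0.08206 × 609.15 / 1.91 = 125.3 L

125 L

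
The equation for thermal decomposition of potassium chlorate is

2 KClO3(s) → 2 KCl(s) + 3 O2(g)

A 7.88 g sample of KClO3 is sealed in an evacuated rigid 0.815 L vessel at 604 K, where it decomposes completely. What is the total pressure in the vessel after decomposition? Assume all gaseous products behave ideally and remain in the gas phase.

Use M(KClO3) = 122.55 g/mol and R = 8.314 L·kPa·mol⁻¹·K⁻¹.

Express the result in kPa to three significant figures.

594 kPa

n(KClO3) = 7.88 / 122.55 = 0.06430 mol
n(gas produced) = (3/2) × 0.06430 = 0.09645 mol
P = nRT/V = 0.09645 × 8.314 × 604 / 0.815 = 594.3 kPa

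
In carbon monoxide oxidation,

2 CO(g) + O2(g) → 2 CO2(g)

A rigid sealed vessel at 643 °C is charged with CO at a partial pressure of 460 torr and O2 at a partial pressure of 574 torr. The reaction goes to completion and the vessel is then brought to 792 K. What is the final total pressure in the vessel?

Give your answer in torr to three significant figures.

Because the vessel is rigid and T is held at 643 °C, work the stoichiometry in partial pressures (P_i = n_iRT/V).
P(O2) required for 460 torr of CO = (1/2) × 460 = 230.0 torr; available 574 torr, so CO is limiting.
P(O2) remaining = 574 − (1/2) × 460 = 344.0 torr
P(gaseous products) = (2)/2 × 460 = 460.0 torr
P_total at 643 °C = 344.0 + 460.0 = 804.0 torr
Scaling to 792 K: P = 804.0 × 792/916.15 = 695.0 torr

695 torr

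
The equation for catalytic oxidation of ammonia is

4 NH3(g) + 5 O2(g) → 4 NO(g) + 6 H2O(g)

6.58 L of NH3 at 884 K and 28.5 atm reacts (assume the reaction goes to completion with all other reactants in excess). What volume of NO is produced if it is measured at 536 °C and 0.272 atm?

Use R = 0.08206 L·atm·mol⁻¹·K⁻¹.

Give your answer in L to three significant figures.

n(NH3) = PV/RT = (28.5 × 6.58) / (0.08206 × 884) = 2.585 mol
n(NO) = (4/4) × 2.585 = 2.585 mol
V = nRT/P = 2.585 × 0.08206 × 809.15 / 0.272 = 631.0 L

631 L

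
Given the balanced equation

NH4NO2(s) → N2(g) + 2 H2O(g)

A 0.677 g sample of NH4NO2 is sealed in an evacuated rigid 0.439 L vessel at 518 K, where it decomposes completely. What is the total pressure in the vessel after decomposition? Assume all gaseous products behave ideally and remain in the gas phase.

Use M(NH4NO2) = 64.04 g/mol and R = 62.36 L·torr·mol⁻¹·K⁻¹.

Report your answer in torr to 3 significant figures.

n(NH4NO2) = 0.677 / 64.04 = 0.01057 mol
n(gas produced) = (3/1) × 0.01057 = 0.03171 mol
P = nRT/V = 0.03171 × 62.36 × 518 / 0.439 = 2333 torr

2330 torr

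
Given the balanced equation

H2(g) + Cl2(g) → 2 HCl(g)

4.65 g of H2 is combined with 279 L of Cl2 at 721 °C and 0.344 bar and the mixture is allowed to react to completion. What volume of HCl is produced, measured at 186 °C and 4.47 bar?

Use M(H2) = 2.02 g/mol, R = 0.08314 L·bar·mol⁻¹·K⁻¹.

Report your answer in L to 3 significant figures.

19.8 L

n(H2) = 4.65 / 2.02 = 2.302 mol
n(Cl2) = PV/RT = (0.344 × 279) / (0.08314 × 994.15) = 1.161 mol
For 2.302 mol H2, stoichiometry requires (1/1) × 2.302 = 2.302 mol Cl2; 1.161 mol is available, so Cl2 is limiting.
n(HCl) = (2/1) × 1.161 = 2.322 mol
V(HCl) = nRT/P = 2.322 × 0.08314 × 459.15 / 4.47 = 19.83 L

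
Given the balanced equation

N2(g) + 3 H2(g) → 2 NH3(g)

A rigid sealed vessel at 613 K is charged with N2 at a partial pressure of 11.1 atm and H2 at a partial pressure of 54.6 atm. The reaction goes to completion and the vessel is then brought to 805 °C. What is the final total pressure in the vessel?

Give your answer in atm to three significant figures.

76.5 atm

With V and T fixed, P_i ∝ n_i, so the mole ratios apply directly to partial pressures at 613 K.
P(H2) required for 11.1 atm of N2 = (3/1) × 11.1 = 33.30 atm; available 54.6 atm, so N2 is limiting.
P(H2) remaining = 54.6 − (3/1) × 11.1 = 21.30 atm
P(gaseous products) = (2)/1 × 11.1 = 22.20 atm
P_total at 613 K = 21.30 + 22.20 = 43.50 atm
Scaling to 805 °C: P = 43.50 × 1078.15/613 = 76.51 atm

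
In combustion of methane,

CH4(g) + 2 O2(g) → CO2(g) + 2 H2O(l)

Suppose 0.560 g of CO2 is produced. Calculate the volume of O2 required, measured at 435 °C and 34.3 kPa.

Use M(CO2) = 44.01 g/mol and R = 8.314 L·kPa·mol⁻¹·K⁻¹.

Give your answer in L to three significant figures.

n(CO2) = 0.5600 / 44.01 = 0.01272 mol
n(O2) = (2/1) × 0.01272 = 0.02544 mol
V = nRT/P = 0.02544 × 8.314 × 708.15 / 34.3 = 4.367 L

4.37 L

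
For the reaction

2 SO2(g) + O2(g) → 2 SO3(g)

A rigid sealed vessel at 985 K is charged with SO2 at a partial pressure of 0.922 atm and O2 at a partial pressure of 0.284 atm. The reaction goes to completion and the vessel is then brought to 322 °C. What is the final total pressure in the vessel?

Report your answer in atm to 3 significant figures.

At constant V, partial pressures at 985 K are proportional to moles, so apply stoichiometry directly to pressures.
P(O2) required for 0.922 atm of SO2 = (1/2) × 0.922 = 0.4610 atm; available 0.284 atm, so O2 is limiting.
P(SO2) remaining = 0.922 − (2/1) × 0.284 = 0.3540 atm
P(gaseous products) = (2)/1 × 0.284 = 0.5680 atm
P_total at 985 K = 0.3540 + 0.5680 = 0.9220 atm
Scaling to 322 °C: P = 0.9220 × 595.15/985 = 0.5571 atm

0.557 atm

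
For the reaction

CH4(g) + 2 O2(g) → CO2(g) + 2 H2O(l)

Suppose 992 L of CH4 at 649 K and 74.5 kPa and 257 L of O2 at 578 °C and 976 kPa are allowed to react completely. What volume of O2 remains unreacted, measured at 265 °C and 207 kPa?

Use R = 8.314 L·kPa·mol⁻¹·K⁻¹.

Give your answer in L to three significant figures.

174 L

n(CH4) = PV/RT = (74.5 × 992) / (8.314 × 649) = 13.70 mol
n(O2) = PV/RT = (976 × 257) / (8.314 × 851.15) = 35.45 mol
For 13.70 mol CH4, stoichiometry requires (2/1) × 13.70 = 27.40 mol O2; 35.45 mol is available, so CH4 is limiting.
n(O2) consumed = (2/1) × 13.70 = 27.40 mol; remaining = 35.45 − 27.40 = 8.050 mol
V(O2) = nRT/P = 8.050 × 8.314 × 538.15 / 207 = 174.0 L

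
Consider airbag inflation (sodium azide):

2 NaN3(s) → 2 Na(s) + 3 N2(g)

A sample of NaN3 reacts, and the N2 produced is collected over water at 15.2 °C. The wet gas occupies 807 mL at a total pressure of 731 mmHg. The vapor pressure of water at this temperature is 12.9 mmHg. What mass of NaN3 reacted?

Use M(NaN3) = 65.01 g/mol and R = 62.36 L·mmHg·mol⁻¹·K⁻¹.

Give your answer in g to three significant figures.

1.40 g

P(N2) = 731 − 12.9 = 718.1 mmHg
n(N2) = PV/RT = (718.1 × 0.8070) / (62.36 × 288.35) = 0.03223 mol
n(NaN3) = (2/3) × 0.03223 = 0.02149 mol
m(NaN3) = 0.02149 × 65.01 = 1.397 g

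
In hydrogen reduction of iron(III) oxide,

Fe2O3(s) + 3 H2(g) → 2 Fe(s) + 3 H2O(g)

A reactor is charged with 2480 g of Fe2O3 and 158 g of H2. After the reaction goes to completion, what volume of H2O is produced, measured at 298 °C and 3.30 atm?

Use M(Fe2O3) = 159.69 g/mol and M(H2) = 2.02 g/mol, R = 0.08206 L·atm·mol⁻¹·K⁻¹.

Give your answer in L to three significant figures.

662 L

n(Fe2O3) = 2480 / 159.69 = 15.53 mol
n(H2) = 158 / 2.02 = 78.22 mol
For 15.53 mol Fe2O3, stoichiometry requires (3/1) × 15.53 = 46.59 mol H2; 78.22 mol is available, so Fe2O3 is limiting.
n(H2O) = (3/1) × 15.53 = 46.59 mol
V(H2O) = nRT/P = 46.59 × 0.08206 × 571.15 / 3.30 = 661.7 L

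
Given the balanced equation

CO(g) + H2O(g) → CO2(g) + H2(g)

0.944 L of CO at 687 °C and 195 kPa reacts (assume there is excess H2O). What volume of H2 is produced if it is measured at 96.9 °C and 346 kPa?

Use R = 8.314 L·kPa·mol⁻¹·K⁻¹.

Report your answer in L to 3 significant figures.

0.205 L

n(CO) = PV/RT = (195 × 0.944) / (8.314 × 960.15) = 0.02306 mol
n(H2) = (1/1) × 0.02306 = 0.02306 mol
V = nRT/P = 0.02306 × 8.314 × 370.05 / 346 = 0.2050 L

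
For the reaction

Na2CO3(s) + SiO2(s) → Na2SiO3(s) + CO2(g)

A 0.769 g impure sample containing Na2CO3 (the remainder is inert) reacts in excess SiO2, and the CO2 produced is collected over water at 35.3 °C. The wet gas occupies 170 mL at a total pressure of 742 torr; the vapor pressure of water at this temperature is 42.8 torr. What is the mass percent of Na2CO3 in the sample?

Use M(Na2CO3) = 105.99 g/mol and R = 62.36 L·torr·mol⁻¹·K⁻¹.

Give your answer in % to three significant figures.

P(CO2) = 742 − 42.8 = 699.2 torr
n(CO2) = PV/RT = (699.2 × 0.1700) / (62.36 × 308.45) = 0.006180 mol
n(Na2CO3) = (1/1) × 0.006180 = 0.006180 mol
m(Na2CO3) = 0.006180 × 105.99 = 0.6550 g
%Na2CO3 = 0.6550 / 0.769 × 100 = 85.18%

85.2 %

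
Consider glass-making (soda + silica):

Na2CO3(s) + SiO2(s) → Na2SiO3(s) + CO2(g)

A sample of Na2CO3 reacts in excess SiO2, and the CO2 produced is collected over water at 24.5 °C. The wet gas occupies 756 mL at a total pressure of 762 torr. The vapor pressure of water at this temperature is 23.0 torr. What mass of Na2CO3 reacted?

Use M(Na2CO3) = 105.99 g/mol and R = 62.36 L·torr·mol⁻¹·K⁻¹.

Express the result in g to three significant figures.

P(CO2) = 762 − 23.0 = 739.0 torr
n(CO2) = PV/RT = (739.0 × 0.7560) / (62.36 × 297.65) = 0.03010 mol
n(Na2CO3) = (1/1) × 0.03010 = 0.03010 mol
m(Na2CO3) = 0.03010 × 105.99 = 3.190 g

3.19 g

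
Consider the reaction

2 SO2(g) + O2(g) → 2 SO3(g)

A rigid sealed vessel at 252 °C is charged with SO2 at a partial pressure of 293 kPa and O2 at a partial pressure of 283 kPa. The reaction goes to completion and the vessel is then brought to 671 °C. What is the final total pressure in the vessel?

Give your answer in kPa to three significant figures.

At constant V, partial pressures at 252 °C are proportional to moles, so apply stoichiometry directly to pressures.
P(O2) required for 293 kPa of SO2 = (1/2) × 293 = 146.5 kPa; available 283 kPa, so SO2 is limiting.
P(O2) remaining = 283 − (1/2) × 293 = 136.5 kPa
P(gaseous products) = (2)/2 × 293 = 293.0 kPa
P_total at 252 °C = 136.5 + 293.0 = 429.5 kPa
Scaling to 671 °C: P = 429.5 × 944.15/525.15 = 772.2 kPa

772 kPa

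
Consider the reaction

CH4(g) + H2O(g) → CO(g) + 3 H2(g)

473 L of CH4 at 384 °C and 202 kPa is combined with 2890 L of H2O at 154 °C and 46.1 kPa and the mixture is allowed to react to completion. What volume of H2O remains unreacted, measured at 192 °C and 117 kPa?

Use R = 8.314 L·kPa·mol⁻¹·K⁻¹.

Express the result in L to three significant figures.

n(CH4) = PV/RT = (202 × 473) / (8.314 × 657.15) = 17.49 mol
n(H2O) = PV/RT = (46.1 × 2890) / (8.314 × 427.15) = 37.52 mol
For 17.49 mol CH4, stoichiometry requires (1/1) × 17.49 = 17.49 mol H2O; 37.52 mol is available, so CH4 is limiting.
n(H2O) consumed = (1/1) × 17.49 = 17.49 mol; remaining = 37.52 − 17.49 = 20.03 mol
V(H2O) = nRT/P = 20.03 × 8.314 × 465.15 / 117 = 662.1 L

662 L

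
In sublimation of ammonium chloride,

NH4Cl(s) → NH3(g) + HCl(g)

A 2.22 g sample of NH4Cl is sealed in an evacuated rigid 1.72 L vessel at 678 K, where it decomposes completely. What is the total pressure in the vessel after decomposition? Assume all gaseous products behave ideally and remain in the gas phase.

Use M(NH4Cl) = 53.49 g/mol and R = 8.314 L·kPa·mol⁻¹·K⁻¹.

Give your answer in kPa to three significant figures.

n(NH4Cl) = 2.22 / 53.49 = 0.04150 mol
n(gas produced) = (2/1) × 0.04150 = 0.08300 mol
P = nRT/V = 0.08300 × 8.314 × 678 / 1.72 = 272.0 kPa

272 kPa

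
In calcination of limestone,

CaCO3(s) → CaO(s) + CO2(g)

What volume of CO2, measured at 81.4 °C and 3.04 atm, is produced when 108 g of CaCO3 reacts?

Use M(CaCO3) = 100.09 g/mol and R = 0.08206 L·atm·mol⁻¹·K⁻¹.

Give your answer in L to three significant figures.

10.3 L

n(CaCO3) = 108.0 / 100.09 = 1.079 mol
n(CO2) = (1/1) × 1.079 = 1.079 mol
V = nRT/P = 1.079 × 0.08206 × 354.55 / 3.04 = 10.33 L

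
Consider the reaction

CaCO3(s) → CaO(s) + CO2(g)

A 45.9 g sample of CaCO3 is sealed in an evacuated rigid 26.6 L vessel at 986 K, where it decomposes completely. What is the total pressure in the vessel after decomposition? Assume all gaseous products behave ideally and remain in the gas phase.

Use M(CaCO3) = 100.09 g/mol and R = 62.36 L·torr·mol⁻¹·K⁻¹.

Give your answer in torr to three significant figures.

n(CaCO3) = 45.9 / 100.09 = 0.4586 mol
n(gas produced) = (1/1) × 0.4586 = 0.4586 mol
P = nRT/V = 0.4586 × 62.36 × 986 / 26.6 = 1060 torr

1060 torr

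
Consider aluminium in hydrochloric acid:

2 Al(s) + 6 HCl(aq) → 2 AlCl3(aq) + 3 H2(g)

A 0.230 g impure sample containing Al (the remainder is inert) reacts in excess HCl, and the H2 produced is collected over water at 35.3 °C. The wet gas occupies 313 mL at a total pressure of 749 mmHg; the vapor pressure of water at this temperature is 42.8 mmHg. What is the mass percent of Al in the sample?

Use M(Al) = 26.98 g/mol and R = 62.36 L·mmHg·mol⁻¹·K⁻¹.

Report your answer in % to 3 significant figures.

89.9 %

P(H2) = 749 − 42.8 = 706.2 mmHg
n(H2) = PV/RT = (706.2 × 0.3130) / (62.36 × 308.45) = 0.01149 mol
n(Al) = (2/3) × 0.01149 = 0.007660 mol
m(Al) = 0.007660 × 26.98 = 0.2067 g
%Al = 0.2067 / 0.230 × 100 = 89.87%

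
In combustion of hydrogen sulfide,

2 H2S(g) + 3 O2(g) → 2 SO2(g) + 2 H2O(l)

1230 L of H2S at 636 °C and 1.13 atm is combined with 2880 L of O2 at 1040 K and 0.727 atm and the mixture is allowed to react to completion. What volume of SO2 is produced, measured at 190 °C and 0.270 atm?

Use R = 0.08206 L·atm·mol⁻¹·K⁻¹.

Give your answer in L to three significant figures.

2300 L

n(H2S) = PV/RT = (1.13 × 1230) / (0.08206 × 909.15) = 18.63 mol
n(O2) = PV/RT = (0.727 × 2880) / (0.08206 × 1040) = 24.53 mol
For 18.63 mol H2S, stoichiometry requires (3/2) × 18.63 = 27.95 mol O2; 24.53 mol is available, so O2 is limiting.
n(SO2) = (2/3) × 24.53 = 16.35 mol
V(SO2) = nRT/P = 16.35 × 0.08206 × 463.15 / 0.270 = 2301 L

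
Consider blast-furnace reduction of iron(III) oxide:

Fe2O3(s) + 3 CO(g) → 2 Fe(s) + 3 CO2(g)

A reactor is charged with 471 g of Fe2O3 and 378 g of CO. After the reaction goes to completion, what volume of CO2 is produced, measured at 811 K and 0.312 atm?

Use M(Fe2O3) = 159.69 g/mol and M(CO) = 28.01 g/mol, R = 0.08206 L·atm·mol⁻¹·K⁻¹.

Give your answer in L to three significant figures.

n(Fe2O3) = 471 / 159.69 = 2.949 mol
n(CO) = 378 / 28.01 = 13.50 mol
For 2.949 mol Fe2O3, stoichiometry requires (3/1) × 2.949 = 8.847 mol CO; 13.50 mol is available, so Fe2O3 is limiting.
n(CO2) = (3/1) × 2.949 = 8.847 mol
V(CO2) = nRT/P = 8.847 × 0.08206 × 811 / 0.312 = 1887 L

1890 L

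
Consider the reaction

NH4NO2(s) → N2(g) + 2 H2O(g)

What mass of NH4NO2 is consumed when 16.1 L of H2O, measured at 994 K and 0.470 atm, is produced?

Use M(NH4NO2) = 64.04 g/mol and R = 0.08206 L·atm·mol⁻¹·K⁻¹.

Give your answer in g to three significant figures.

n(H2O) = PV/RT = (0.470 × 16.1) / (0.08206 × 994) = 0.09277 mol
n(NH4NO2) = (1/2) × 0.09277 = 0.04639 mol
m(NH4NO2) = 0.04639 × 64.04 = 2.971 g

2.97 g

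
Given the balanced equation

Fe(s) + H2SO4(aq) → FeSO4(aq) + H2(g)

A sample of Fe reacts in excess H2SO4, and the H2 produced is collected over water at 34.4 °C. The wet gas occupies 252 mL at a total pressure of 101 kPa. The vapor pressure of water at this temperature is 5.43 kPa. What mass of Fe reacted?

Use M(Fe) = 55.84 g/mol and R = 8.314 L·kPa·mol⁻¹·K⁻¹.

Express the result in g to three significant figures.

P(H2) = 101 − 5.43 = 95.57 kPa
n(H2) = PV/RT = (95.57 × 0.2520) / (8.314 × 307.55) = 0.009419 mol
n(Fe) = (1/1) × 0.009419 = 0.009419 mol
m(Fe) = 0.009419 × 55.84 = 0.5260 g

0.526 g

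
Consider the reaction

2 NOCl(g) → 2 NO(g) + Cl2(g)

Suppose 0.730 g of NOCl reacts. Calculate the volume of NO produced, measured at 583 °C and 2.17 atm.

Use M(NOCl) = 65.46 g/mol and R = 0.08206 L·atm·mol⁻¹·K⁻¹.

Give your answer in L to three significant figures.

0.361 L

n(NOCl) = 0.7300 / 65.46 = 0.01115 mol
n(NO) = (2/2) × 0.01115 = 0.01115 mol
V = nRT/P = 0.01115 × 0.08206 × 856.15 / 2.17 = 0.3610 L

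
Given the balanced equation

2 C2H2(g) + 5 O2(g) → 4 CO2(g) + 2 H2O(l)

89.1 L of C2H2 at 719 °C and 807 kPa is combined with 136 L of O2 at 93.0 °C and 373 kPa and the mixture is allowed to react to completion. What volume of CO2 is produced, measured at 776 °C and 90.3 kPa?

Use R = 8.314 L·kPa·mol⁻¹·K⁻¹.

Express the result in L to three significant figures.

1290 L

n(C2H2) = PV/RT = (807 × 89.1) / (8.314 × 992.15) = 8.717 mol
n(O2) = PV/RT = (373 × 136) / (8.314 × 366.15) = 16.66 mol
For 8.717 mol C2H2, stoichiometry requires (5/2) × 8.717 = 21.79 mol O2; 16.66 mol is available, so O2 is limiting.
n(CO2) = (4/5) × 16.66 = 13.33 mol
V(CO2) = nRT/P = 13.33 × 8.314 × 1049.15 / 90.3 = 1288 L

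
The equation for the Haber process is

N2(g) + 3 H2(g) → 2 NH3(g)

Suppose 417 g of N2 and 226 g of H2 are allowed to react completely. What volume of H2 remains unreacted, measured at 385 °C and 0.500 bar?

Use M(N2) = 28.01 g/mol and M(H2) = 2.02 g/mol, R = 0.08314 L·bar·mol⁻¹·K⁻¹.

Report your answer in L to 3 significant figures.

n(N2) = 417 / 28.01 = 14.89 mol
n(H2) = 226 / 2.02 = 111.9 mol
For 14.89 mol N2, stoichiometry requires (3/1) × 14.89 = 44.67 mol H2; 111.9 mol is available, so N2 is limiting.
n(H2) consumed = (3/1) × 14.89 = 44.67 mol; remaining = 111.9 − 44.67 = 67.23 mol
V(H2) = nRT/P = 67.23 × 0.08314 × 658.15 / 0.500 = 7357 L

7360 L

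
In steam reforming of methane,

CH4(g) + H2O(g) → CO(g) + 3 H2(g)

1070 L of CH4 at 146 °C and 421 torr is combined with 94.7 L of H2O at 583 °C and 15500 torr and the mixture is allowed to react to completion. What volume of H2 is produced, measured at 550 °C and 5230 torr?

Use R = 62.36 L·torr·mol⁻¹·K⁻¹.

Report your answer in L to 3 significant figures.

n(CH4) = PV/RT = (421 × 1070) / (62.36 × 419.15) = 17.23 mol
n(H2O) = PV/RT = (15500 × 94.7) / (62.36 × 856.15) = 27.49 mol
For 17.23 mol CH4, stoichiometry requires (1/1) × 17.23 = 17.23 mol H2O; 27.49 mol is available, so CH4 is limiting.
n(H2) = (3/1) × 17.23 = 51.69 mol
V(H2) = nRT/P = 51.69 × 62.36 × 823.15 / 5230 = 507.3 L

507 L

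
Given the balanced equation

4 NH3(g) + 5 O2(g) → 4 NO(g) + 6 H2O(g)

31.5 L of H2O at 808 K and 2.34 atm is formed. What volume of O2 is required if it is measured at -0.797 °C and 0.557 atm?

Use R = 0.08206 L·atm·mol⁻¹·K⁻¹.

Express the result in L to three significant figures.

37.2 L

n(H2O) = PV/RT = (2.34 × 31.5) / (0.08206 × 808) = 1.112 mol
n(O2) = (5/6) × 1.112 = 0.9267 mol
V = nRT/P = 0.9267 × 0.08206 × 272.353 / 0.557 = 37.18 L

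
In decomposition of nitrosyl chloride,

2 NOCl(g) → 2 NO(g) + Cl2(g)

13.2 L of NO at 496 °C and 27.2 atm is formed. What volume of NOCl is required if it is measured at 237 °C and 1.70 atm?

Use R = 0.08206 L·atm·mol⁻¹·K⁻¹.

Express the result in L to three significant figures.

140 L

n(NO) = PV/RT = (27.2 × 13.2) / (0.08206 × 769.15) = 5.689 mol
n(NOCl) = (2/2) × 5.689 = 5.689 mol
V = nRT/P = 5.689 × 0.08206 × 510.15 / 1.70 = 140.1 L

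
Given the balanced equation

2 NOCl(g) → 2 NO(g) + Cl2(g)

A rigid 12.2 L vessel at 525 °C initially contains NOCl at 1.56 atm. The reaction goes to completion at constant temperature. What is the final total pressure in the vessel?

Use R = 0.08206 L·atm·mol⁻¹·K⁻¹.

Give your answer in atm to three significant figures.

2.34 atm

At constant T and V, P ∝ n(gas): 2 mol gas → 3 mol gas.
P_final = (3/2) × 1.56 = 2.340 atm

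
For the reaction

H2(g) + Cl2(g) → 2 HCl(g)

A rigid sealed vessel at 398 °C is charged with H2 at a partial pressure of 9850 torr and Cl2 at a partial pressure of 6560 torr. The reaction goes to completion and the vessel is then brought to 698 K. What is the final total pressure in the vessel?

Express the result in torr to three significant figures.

17100 torr

At constant V, partial pressures at 398 °C are proportional to moles, so apply stoichiometry directly to pressures.
P(Cl2) required for 9850 torr of H2 = (1/1) × 9850 = 9850 torr; available 6560 torr, so Cl2 is limiting.
P(H2) remaining = 9850 − (1/1) × 6560 = 3290 torr
P(gaseous products) = (2)/1 × 6560 = 13120 torr
P_total at 398 °C = 3290 + 13120 = 16410 torr
Scaling to 698 K: P = 16410 × 698/671.15 = 17070 torr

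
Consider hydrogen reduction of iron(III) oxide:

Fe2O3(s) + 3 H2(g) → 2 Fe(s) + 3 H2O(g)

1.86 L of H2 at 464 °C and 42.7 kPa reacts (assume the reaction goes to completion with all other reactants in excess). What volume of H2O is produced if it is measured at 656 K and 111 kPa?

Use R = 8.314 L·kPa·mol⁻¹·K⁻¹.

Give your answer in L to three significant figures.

n(H2) = PV/RT = (42.7 × 1.86) / (8.314 × 737.15) = 0.01296 mol
n(H2O) = (3/3) × 0.01296 = 0.01296 mol
V = nRT/P = 0.01296 × 8.314 × 656 / 111 = 0.6368 L

0.637 L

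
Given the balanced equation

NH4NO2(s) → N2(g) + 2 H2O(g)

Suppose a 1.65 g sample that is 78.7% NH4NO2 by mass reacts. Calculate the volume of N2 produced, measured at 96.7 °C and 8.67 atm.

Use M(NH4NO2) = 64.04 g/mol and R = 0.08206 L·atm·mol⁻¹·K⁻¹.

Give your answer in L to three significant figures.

mass of NH4NO2 = 1.65 × 78.7/100 = 1.299 g
n(NH4NO2) = 1.299 / 64.04 = 0.02028 mol
n(N2) = (1/1) × 0.02028 = 0.02028 mol
V = nRT/P = 0.02028 × 0.08206 × 369.85 / 8.67 = 0.07099 L

0.0710 L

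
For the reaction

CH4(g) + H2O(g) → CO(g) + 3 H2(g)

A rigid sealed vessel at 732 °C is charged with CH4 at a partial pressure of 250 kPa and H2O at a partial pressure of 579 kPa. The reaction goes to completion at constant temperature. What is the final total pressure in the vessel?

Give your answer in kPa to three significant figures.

1330 kPa

At constant V, partial pressures at 732 °C are proportional to moles, so apply stoichiometry directly to pressures.
P(H2O) required for 250 kPa of CH4 = (1/1) × 250 = 250.0 kPa; available 579 kPa, so CH4 is limiting.
P(H2O) remaining = 579 − (1/1) × 250 = 329.0 kPa
P(gaseous products) = (1+3)/1 × 250 = 1000 kPa
P_total at 732 °C = 329.0 + 1000 = 1329 kPa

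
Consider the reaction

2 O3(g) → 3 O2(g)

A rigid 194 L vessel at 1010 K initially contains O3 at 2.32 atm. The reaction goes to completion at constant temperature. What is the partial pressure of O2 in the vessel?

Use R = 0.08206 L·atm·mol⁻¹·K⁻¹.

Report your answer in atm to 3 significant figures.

3.48 atm

n(O3)₀ = PV/RT = (2.32 × 194) / (0.08206 × 1010) = 5.430 mol
n(O2) = (3/2) × 5.430 = 8.145 mol
P(O2) = nRT/V = 8.145 × 0.08206 × 1010 / 194 = 3.480 atm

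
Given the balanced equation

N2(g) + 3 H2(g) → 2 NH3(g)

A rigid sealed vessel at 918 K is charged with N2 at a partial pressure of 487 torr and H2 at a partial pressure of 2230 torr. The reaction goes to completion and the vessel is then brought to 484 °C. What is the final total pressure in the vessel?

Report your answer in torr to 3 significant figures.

1440 torr

Because the vessel is rigid and T is held at 918 K, work the stoichiometry in partial pressures (P_i = n_iRT/V).
P(H2) required for 487 torr of N2 = (3/1) × 487 = 1461 torr; available 2230 torr, so N2 is limiting.
P(H2) remaining = 2230 − (3/1) × 487 = 769.0 torr
P(gaseous products) = (2)/1 × 487 = 974.0 torr
P_total at 918 K = 769.0 + 974.0 = 1743 torr
Scaling to 484 °C: P = 1743 × 757.15/918 = 1438 torr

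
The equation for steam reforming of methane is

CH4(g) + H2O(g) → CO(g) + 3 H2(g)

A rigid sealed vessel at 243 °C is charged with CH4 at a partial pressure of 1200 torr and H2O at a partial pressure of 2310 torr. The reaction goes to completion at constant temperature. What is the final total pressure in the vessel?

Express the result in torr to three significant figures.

With V and T fixed, P_i ∝ n_i, so the mole ratios apply directly to partial pressures at 243 °C.
P(H2O) required for 1200 torr of CH4 = (1/1) × 1200 = 1200 torr; available 2310 torr, so CH4 is limiting.
P(H2O) remaining = 2310 − (1/1) × 1200 = 1110 torr
P(gaseous products) = (1+3)/1 × 1200 = 4800 torr
P_total at 243 °C = 1110 + 4800 = 5910 torr

5910 torr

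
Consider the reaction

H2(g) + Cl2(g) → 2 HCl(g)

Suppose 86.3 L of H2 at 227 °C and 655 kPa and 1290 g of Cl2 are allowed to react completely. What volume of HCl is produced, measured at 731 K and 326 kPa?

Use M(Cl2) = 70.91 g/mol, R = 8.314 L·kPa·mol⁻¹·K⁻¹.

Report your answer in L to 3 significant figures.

507 L

n(H2) = PV/RT = (655 × 86.3) / (8.314 × 500.15) = 13.59 mol
n(Cl2) = 1290 / 70.91 = 18.19 mol
For 13.59 mol H2, stoichiometry requires (1/1) × 13.59 = 13.59 mol Cl2; 18.19 mol is available, so H2 is limiting.
n(HCl) = (2/1) × 13.59 = 27.18 mol
V(HCl) = nRT/P = 27.18 × 8.314 × 731 / 326 = 506.7 L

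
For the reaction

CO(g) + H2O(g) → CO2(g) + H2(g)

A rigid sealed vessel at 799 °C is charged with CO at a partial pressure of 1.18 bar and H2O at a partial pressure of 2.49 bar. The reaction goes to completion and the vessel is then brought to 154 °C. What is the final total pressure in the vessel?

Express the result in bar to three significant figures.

With V and T fixed, P_i ∝ n_i, so the mole ratios apply directly to partial pressures at 799 °C.
P(H2O) required for 1.18 bar of CO = (1/1) × 1.18 = 1.180 bar; available 2.49 bar, so CO is limiting.
P(H2O) remaining = 2.49 − (1/1) × 1.18 = 1.310 bar
P(gaseous products) = (1+1)/1 × 1.18 = 2.360 bar
P_total at 799 °C = 1.310 + 2.360 = 3.670 bar
Scaling to 154 °C: P = 3.670 × 427.15/1072.15 = 1.462 bar

1.46 bar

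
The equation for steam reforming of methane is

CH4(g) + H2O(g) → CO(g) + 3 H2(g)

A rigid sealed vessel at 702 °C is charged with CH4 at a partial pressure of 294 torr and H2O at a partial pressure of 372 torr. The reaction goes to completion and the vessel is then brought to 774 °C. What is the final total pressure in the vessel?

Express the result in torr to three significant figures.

1350 torr

Because the vessel is rigid and T is held at 702 °C, work the stoichiometry in partial pressures (P_i = n_iRT/V).
P(H2O) required for 294 torr of CH4 = (1/1) × 294 = 294.0 torr; available 372 torr, so CH4 is limiting.
P(H2O) remaining = 372 − (1/1) × 294 = 78.00 torr
P(gaseous products) = (1+3)/1 × 294 = 1176 torr
P_total at 702 °C = 78.00 + 1176 = 1254 torr
Scaling to 774 °C: P = 1254 × 1047.15/975.15 = 1347 torr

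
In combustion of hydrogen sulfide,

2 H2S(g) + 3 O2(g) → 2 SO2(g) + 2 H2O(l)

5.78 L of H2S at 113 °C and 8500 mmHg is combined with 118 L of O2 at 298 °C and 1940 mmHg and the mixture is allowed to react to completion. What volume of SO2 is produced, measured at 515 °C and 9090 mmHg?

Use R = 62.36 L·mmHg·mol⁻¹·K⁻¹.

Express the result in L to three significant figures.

n(H2S) = PV/RT = (8500 × 5.78) / (62.36 × 386.15) = 2.040 mol
n(O2) = PV/RT = (1940 × 118) / (62.36 × 571.15) = 6.427 mol
For 2.040 mol H2S, stoichiometry requires (3/2) × 2.040 = 3.060 mol O2; 6.427 mol is available, so H2S is limiting.
n(SO2) = (2/2) × 2.040 = 2.040 mol
V(SO2) = nRT/P = 2.040 × 62.36 × 788.15 / 9090 = 11.03 L

11.0 L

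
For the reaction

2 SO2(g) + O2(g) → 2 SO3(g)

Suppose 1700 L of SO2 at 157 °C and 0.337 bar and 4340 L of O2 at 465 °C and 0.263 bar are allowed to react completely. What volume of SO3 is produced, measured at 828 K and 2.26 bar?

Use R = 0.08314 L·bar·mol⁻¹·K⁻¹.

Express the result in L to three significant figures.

n(SO2) = PV/RT = (0.337 × 1700) / (0.08314 × 430.15) = 16.02 mol
n(O2) = PV/RT = (0.263 × 4340) / (0.08314 × 738.15) = 18.60 mol
For 16.02 mol SO2, stoichiometry requires (1/2) × 16.02 = 8.010 mol O2; 18.60 mol is available, so SO2 is limiting.
n(SO3) = (2/2) × 16.02 = 16.02 mol
V(SO3) = nRT/P = 16.02 × 0.08314 × 828 / 2.26 = 488.0 L

488 L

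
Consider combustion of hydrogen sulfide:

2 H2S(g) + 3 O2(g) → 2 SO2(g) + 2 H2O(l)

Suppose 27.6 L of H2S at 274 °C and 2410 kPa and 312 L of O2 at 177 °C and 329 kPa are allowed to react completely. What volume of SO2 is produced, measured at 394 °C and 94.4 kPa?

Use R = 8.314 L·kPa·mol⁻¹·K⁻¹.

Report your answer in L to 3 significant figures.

n(H2S) = PV/RT = (2410 × 27.6) / (8.314 × 547.15) = 14.62 mol
n(O2) = PV/RT = (329 × 312) / (8.314 × 450.15) = 27.43 mol
For 14.62 mol H2S, stoichiometry requires (3/2) × 14.62 = 21.93 mol O2; 27.43 mol is available, so H2S is limiting.
n(SO2) = (2/2) × 14.62 = 14.62 mol
V(SO2) = nRT/P = 14.62 × 8.314 × 667.15 / 94.4 = 859.0 L

859 L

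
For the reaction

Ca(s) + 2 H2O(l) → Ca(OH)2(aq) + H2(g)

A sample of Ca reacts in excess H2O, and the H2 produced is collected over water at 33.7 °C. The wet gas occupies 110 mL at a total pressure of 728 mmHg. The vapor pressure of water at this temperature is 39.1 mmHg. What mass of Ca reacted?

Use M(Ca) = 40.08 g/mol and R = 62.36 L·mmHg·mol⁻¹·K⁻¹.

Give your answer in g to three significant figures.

0.159 g

P(H2) = 728 − 39.1 = 688.9 mmHg
n(H2) = PV/RT = (688.9 × 0.1100) / (62.36 × 306.85) = 0.003960 mol
n(Ca) = (1/1) × 0.003960 = 0.003960 mol
m(Ca) = 0.003960 × 40.08 = 0.1587 g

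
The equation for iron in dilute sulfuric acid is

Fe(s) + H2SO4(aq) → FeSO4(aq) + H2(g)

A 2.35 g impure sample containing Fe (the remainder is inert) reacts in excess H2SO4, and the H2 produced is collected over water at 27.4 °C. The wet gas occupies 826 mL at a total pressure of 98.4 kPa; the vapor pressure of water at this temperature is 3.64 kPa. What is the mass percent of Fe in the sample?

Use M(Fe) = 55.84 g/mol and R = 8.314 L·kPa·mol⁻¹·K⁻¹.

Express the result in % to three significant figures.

P(H2) = 98.4 − 3.64 = 94.76 kPa
n(H2) = PV/RT = (94.76 × 0.8260) / (8.314 × 300.55) = 0.03132 mol
n(Fe) = (1/1) × 0.03132 = 0.03132 mol
m(Fe) = 0.03132 × 55.84 = 1.749 g
%Fe = 1.749 / 2.35 × 100 = 74.43%

74.4 %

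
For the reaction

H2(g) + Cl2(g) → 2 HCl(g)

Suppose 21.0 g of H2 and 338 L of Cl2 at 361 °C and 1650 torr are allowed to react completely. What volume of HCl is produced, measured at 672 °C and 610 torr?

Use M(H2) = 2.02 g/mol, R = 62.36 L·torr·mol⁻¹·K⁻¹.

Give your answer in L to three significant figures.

2010 L

n(H2) = 21.0 / 2.02 = 10.40 mol
n(Cl2) = PV/RT = (1650 × 338) / (62.36 × 634.15) = 14.10 mol
For 10.40 mol H2, stoichiometry requires (1/1) × 10.40 = 10.40 mol Cl2; 14.10 mol is available, so H2 is limiting.
n(HCl) = (2/1) × 10.40 = 20.80 mol
V(HCl) = nRT/P = 20.80 × 62.36 × 945.15 / 610 = 2010 L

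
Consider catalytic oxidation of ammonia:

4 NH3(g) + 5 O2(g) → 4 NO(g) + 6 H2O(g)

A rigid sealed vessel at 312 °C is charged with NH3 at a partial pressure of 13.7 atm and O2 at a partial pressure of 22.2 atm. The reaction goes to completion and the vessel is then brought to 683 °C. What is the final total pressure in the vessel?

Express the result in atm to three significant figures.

64.3 atm

At constant V, partial pressures at 312 °C are proportional to moles, so apply stoichiometry directly to pressures.
P(O2) required for 13.7 atm of NH3 = (5/4) × 13.7 = 17.12 atm; available 22.2 atm, so NH3 is limiting.
P(O2) remaining = 22.2 − (5/4) × 13.7 = 5.075 atm
P(gaseous products) = (4+6)/4 × 13.7 = 34.25 atm
P_total at 312 °C = 5.075 + 34.25 = 39.33 atm
Scaling to 683 °C: P = 39.33 × 956.15/585.15 = 64.27 atm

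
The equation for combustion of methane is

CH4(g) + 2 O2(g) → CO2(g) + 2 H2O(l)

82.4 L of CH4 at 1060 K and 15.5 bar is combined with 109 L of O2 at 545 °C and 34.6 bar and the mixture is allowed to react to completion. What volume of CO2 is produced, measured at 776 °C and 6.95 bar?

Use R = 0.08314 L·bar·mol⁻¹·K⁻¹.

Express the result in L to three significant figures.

n(CH4) = PV/RT = (15.5 × 82.4) / (0.08314 × 1060) = 14.49 mol
n(O2) = PV/RT = (34.6 × 109) / (0.08314 × 818.15) = 55.44 mol
For 14.49 mol CH4, stoichiometry requires (2/1) × 14.49 = 28.98 mol O2; 55.44 mol is available, so CH4 is limiting.
n(CO2) = (1/1) × 14.49 = 14.49 mol
V(CO2) = nRT/P = 14.49 × 0.08314 × 1049.15 / 6.95 = 181.9 L

182 L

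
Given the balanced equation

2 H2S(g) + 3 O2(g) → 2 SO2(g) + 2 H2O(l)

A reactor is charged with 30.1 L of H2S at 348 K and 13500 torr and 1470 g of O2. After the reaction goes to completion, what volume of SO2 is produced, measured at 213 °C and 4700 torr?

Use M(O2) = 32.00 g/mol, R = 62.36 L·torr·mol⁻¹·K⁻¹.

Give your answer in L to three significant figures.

n(H2S) = PV/RT = (13500 × 30.1) / (62.36 × 348) = 18.72 mol
n(O2) = 1470 / 32.00 = 45.94 mol
For 18.72 mol H2S, stoichiometry requires (3/2) × 18.72 = 28.08 mol O2; 45.94 mol is available, so H2S is limiting.
n(SO2) = (2/2) × 18.72 = 18.72 mol
V(SO2) = nRT/P = 18.72 × 62.36 × 486.15 / 4700 = 120.7 L

121 L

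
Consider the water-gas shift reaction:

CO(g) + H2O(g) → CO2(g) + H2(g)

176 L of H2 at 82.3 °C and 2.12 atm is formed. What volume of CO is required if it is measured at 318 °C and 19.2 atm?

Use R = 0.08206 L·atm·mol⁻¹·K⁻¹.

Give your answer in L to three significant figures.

n(H2) = PV/RT = (2.12 × 176) / (0.08206 × 355.45) = 12.79 mol
n(CO) = (1/1) × 12.79 = 12.79 mol
V = nRT/P = 12.79 × 0.08206 × 591.15 / 19.2 = 32.31 L

32.3 L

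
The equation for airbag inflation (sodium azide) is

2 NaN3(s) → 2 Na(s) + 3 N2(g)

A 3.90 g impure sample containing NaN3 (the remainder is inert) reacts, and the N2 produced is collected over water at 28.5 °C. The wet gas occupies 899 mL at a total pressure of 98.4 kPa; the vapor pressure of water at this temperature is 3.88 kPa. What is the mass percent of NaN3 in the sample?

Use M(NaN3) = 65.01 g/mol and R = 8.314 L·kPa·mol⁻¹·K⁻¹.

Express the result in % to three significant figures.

P(N2) = 98.4 − 3.88 = 94.52 kPa
n(N2) = PV/RT = (94.52 × 0.8990) / (8.314 × 301.65) = 0.03388 mol
n(NaN3) = (2/3) × 0.03388 = 0.02259 mol
m(NaN3) = 0.02259 × 65.01 = 1.469 g
%NaN3 = 1.469 / 3.90 × 100 = 37.67%

37.7 %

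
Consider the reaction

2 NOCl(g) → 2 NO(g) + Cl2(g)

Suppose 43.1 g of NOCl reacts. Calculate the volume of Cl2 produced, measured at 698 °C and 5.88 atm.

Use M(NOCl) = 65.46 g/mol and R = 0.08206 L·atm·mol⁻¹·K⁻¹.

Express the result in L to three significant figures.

n(NOCl) = 43.10 / 65.46 = 0.6584 mol
n(Cl2) = (1/2) × 0.6584 = 0.3292 mol
V = nRT/P = 0.3292 × 0.08206 × 971.15 / 5.88 = 4.462 L

4.46 L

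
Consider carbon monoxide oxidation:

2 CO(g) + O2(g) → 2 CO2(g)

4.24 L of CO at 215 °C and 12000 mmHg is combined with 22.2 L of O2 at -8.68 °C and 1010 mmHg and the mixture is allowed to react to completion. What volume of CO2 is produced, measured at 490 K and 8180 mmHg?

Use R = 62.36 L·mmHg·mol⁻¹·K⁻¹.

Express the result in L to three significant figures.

6.24 L

n(CO) = PV/RT = (12000 × 4.24) / (62.36 × 488.15) = 1.671 mol
n(O2) = PV/RT = (1010 × 22.2) / (62.36 × 264.47) = 1.360 mol
For 1.671 mol CO, stoichiometry requires (1/2) × 1.671 = 0.8355 mol O2; 1.360 mol is available, so CO is limiting.
n(CO2) = (2/2) × 1.671 = 1.671 mol
V(CO2) = nRT/P = 1.671 × 62.36 × 490 / 8180 = 6.242 L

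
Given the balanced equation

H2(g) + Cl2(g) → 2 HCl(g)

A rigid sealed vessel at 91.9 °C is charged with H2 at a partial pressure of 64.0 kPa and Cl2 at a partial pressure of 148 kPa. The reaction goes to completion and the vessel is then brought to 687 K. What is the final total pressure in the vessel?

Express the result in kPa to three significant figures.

At constant V, partial pressures at 91.9 °C are proportional to moles, so apply stoichiometry directly to pressures.
P(Cl2) required for 64.0 kPa of H2 = (1/1) × 64.0 = 64.00 kPa; available 148 kPa, so H2 is limiting.
P(Cl2) remaining = 148 − (1/1) × 64.0 = 84.00 kPa
P(gaseous products) = (2)/1 × 64.0 = 128.0 kPa
P_total at 91.9 °C = 84.00 + 128.0 = 212.0 kPa
Scaling to 687 K: P = 212.0 × 687/365.05 = 399.0 kPa

399 kPa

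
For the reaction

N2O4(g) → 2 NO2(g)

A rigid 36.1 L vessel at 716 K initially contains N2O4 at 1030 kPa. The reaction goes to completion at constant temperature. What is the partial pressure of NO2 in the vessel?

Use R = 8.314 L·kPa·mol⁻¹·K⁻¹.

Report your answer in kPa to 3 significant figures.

2060 kPa

n(N2O4)₀ = PV/RT = (1030 × 36.1) / (8.314 × 716) = 6.246 mol
n(NO2) = (2/1) × 6.246 = 12.49 mol
P(NO2) = nRT/V = 12.49 × 8.314 × 716 / 36.1 = 2060 kPa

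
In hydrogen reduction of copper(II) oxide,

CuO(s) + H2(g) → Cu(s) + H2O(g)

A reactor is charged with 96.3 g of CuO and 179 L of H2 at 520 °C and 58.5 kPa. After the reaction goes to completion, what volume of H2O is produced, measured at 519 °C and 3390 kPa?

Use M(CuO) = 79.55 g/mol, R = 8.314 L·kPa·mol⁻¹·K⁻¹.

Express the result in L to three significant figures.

2.35 L

n(CuO) = 96.3 / 79.55 = 1.211 mol
n(H2) = PV/RT = (58.5 × 179) / (8.314 × 793.15) = 1.588 mol
For 1.211 mol CuO, stoichiometry requires (1/1) × 1.211 = 1.211 mol H2; 1.588 mol is available, so CuO is limiting.
n(H2O) = (1/1) × 1.211 = 1.211 mol
V(H2O) = nRT/P = 1.211 × 8.314 × 792.15 / 3390 = 2.353 L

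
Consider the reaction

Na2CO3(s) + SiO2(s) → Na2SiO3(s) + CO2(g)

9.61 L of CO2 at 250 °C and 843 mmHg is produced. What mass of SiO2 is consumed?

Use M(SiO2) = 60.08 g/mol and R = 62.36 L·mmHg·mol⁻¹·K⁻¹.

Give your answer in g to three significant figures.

n(CO2) = PV/RT = (843 × 9.61) / (62.36 × 523.15) = 0.2483 mol
n(SiO2) = (1/1) × 0.2483 = 0.2483 mol
m(SiO2) = 0.2483 × 60.08 = 14.92 g

14.9 g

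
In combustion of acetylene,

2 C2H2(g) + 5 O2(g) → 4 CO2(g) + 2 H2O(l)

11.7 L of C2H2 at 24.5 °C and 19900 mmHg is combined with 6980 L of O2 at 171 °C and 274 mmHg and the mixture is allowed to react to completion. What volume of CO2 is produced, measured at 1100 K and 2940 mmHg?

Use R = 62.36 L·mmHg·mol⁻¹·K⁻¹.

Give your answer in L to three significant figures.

n(C2H2) = PV/RT = (19900 × 11.7) / (62.36 × 297.65) = 12.54 mol
n(O2) = PV/RT = (274 × 6980) / (62.36 × 444.15) = 69.05 mol
For 12.54 mol C2H2, stoichiometry requires (5/2) × 12.54 = 31.35 mol O2; 69.05 mol is available, so C2H2 is limiting.
n(CO2) = (4/2) × 12.54 = 25.08 mol
V(CO2) = nRT/P = 25.08 × 62.36 × 1100 / 2940 = 585.2 L

585 L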